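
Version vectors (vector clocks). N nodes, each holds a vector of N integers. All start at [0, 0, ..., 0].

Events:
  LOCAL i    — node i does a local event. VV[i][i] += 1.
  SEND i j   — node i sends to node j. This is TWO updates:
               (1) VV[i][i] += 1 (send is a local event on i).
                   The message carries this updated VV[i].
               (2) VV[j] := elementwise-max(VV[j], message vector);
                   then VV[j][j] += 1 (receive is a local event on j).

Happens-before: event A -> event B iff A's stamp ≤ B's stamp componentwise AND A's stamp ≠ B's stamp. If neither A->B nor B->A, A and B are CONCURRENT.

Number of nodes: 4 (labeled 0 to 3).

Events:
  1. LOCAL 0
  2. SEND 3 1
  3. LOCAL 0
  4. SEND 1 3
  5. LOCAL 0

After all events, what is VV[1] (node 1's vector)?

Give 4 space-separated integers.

Initial: VV[0]=[0, 0, 0, 0]
Initial: VV[1]=[0, 0, 0, 0]
Initial: VV[2]=[0, 0, 0, 0]
Initial: VV[3]=[0, 0, 0, 0]
Event 1: LOCAL 0: VV[0][0]++ -> VV[0]=[1, 0, 0, 0]
Event 2: SEND 3->1: VV[3][3]++ -> VV[3]=[0, 0, 0, 1], msg_vec=[0, 0, 0, 1]; VV[1]=max(VV[1],msg_vec) then VV[1][1]++ -> VV[1]=[0, 1, 0, 1]
Event 3: LOCAL 0: VV[0][0]++ -> VV[0]=[2, 0, 0, 0]
Event 4: SEND 1->3: VV[1][1]++ -> VV[1]=[0, 2, 0, 1], msg_vec=[0, 2, 0, 1]; VV[3]=max(VV[3],msg_vec) then VV[3][3]++ -> VV[3]=[0, 2, 0, 2]
Event 5: LOCAL 0: VV[0][0]++ -> VV[0]=[3, 0, 0, 0]
Final vectors: VV[0]=[3, 0, 0, 0]; VV[1]=[0, 2, 0, 1]; VV[2]=[0, 0, 0, 0]; VV[3]=[0, 2, 0, 2]

Answer: 0 2 0 1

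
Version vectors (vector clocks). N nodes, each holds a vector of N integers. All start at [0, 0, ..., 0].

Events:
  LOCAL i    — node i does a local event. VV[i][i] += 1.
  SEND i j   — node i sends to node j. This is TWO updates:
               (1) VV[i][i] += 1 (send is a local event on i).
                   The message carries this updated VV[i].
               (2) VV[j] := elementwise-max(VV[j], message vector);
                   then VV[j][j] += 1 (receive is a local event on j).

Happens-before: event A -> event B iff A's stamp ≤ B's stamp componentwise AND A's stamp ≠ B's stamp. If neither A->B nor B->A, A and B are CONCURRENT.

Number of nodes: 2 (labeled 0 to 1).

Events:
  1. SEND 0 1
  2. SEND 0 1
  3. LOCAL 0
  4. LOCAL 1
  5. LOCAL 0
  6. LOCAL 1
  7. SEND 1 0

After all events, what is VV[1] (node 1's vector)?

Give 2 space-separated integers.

Answer: 2 5

Derivation:
Initial: VV[0]=[0, 0]
Initial: VV[1]=[0, 0]
Event 1: SEND 0->1: VV[0][0]++ -> VV[0]=[1, 0], msg_vec=[1, 0]; VV[1]=max(VV[1],msg_vec) then VV[1][1]++ -> VV[1]=[1, 1]
Event 2: SEND 0->1: VV[0][0]++ -> VV[0]=[2, 0], msg_vec=[2, 0]; VV[1]=max(VV[1],msg_vec) then VV[1][1]++ -> VV[1]=[2, 2]
Event 3: LOCAL 0: VV[0][0]++ -> VV[0]=[3, 0]
Event 4: LOCAL 1: VV[1][1]++ -> VV[1]=[2, 3]
Event 5: LOCAL 0: VV[0][0]++ -> VV[0]=[4, 0]
Event 6: LOCAL 1: VV[1][1]++ -> VV[1]=[2, 4]
Event 7: SEND 1->0: VV[1][1]++ -> VV[1]=[2, 5], msg_vec=[2, 5]; VV[0]=max(VV[0],msg_vec) then VV[0][0]++ -> VV[0]=[5, 5]
Final vectors: VV[0]=[5, 5]; VV[1]=[2, 5]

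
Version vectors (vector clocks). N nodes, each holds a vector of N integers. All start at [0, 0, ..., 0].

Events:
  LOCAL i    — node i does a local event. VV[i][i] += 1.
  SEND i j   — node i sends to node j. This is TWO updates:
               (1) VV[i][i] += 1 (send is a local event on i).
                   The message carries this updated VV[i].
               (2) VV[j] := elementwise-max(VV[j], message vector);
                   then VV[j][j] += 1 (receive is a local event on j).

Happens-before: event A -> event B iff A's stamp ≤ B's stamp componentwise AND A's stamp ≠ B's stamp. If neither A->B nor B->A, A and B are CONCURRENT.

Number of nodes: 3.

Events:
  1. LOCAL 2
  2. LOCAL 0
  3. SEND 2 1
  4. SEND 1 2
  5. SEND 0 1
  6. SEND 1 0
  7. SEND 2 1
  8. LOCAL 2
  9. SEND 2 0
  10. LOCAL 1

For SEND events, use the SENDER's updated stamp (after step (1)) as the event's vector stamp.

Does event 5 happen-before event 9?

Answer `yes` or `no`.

Initial: VV[0]=[0, 0, 0]
Initial: VV[1]=[0, 0, 0]
Initial: VV[2]=[0, 0, 0]
Event 1: LOCAL 2: VV[2][2]++ -> VV[2]=[0, 0, 1]
Event 2: LOCAL 0: VV[0][0]++ -> VV[0]=[1, 0, 0]
Event 3: SEND 2->1: VV[2][2]++ -> VV[2]=[0, 0, 2], msg_vec=[0, 0, 2]; VV[1]=max(VV[1],msg_vec) then VV[1][1]++ -> VV[1]=[0, 1, 2]
Event 4: SEND 1->2: VV[1][1]++ -> VV[1]=[0, 2, 2], msg_vec=[0, 2, 2]; VV[2]=max(VV[2],msg_vec) then VV[2][2]++ -> VV[2]=[0, 2, 3]
Event 5: SEND 0->1: VV[0][0]++ -> VV[0]=[2, 0, 0], msg_vec=[2, 0, 0]; VV[1]=max(VV[1],msg_vec) then VV[1][1]++ -> VV[1]=[2, 3, 2]
Event 6: SEND 1->0: VV[1][1]++ -> VV[1]=[2, 4, 2], msg_vec=[2, 4, 2]; VV[0]=max(VV[0],msg_vec) then VV[0][0]++ -> VV[0]=[3, 4, 2]
Event 7: SEND 2->1: VV[2][2]++ -> VV[2]=[0, 2, 4], msg_vec=[0, 2, 4]; VV[1]=max(VV[1],msg_vec) then VV[1][1]++ -> VV[1]=[2, 5, 4]
Event 8: LOCAL 2: VV[2][2]++ -> VV[2]=[0, 2, 5]
Event 9: SEND 2->0: VV[2][2]++ -> VV[2]=[0, 2, 6], msg_vec=[0, 2, 6]; VV[0]=max(VV[0],msg_vec) then VV[0][0]++ -> VV[0]=[4, 4, 6]
Event 10: LOCAL 1: VV[1][1]++ -> VV[1]=[2, 6, 4]
Event 5 stamp: [2, 0, 0]
Event 9 stamp: [0, 2, 6]
[2, 0, 0] <= [0, 2, 6]? False. Equal? False. Happens-before: False

Answer: no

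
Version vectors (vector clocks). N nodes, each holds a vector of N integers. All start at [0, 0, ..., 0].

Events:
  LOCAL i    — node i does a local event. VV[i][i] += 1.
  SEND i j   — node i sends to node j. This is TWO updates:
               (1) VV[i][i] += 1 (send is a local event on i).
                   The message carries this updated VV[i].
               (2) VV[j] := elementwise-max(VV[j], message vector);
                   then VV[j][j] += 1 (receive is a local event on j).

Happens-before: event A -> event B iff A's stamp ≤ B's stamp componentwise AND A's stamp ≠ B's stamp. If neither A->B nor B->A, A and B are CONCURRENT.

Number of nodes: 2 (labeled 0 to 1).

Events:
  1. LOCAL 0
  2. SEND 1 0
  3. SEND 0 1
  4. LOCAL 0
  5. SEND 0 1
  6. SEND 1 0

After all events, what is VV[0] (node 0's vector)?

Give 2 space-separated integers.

Answer: 6 4

Derivation:
Initial: VV[0]=[0, 0]
Initial: VV[1]=[0, 0]
Event 1: LOCAL 0: VV[0][0]++ -> VV[0]=[1, 0]
Event 2: SEND 1->0: VV[1][1]++ -> VV[1]=[0, 1], msg_vec=[0, 1]; VV[0]=max(VV[0],msg_vec) then VV[0][0]++ -> VV[0]=[2, 1]
Event 3: SEND 0->1: VV[0][0]++ -> VV[0]=[3, 1], msg_vec=[3, 1]; VV[1]=max(VV[1],msg_vec) then VV[1][1]++ -> VV[1]=[3, 2]
Event 4: LOCAL 0: VV[0][0]++ -> VV[0]=[4, 1]
Event 5: SEND 0->1: VV[0][0]++ -> VV[0]=[5, 1], msg_vec=[5, 1]; VV[1]=max(VV[1],msg_vec) then VV[1][1]++ -> VV[1]=[5, 3]
Event 6: SEND 1->0: VV[1][1]++ -> VV[1]=[5, 4], msg_vec=[5, 4]; VV[0]=max(VV[0],msg_vec) then VV[0][0]++ -> VV[0]=[6, 4]
Final vectors: VV[0]=[6, 4]; VV[1]=[5, 4]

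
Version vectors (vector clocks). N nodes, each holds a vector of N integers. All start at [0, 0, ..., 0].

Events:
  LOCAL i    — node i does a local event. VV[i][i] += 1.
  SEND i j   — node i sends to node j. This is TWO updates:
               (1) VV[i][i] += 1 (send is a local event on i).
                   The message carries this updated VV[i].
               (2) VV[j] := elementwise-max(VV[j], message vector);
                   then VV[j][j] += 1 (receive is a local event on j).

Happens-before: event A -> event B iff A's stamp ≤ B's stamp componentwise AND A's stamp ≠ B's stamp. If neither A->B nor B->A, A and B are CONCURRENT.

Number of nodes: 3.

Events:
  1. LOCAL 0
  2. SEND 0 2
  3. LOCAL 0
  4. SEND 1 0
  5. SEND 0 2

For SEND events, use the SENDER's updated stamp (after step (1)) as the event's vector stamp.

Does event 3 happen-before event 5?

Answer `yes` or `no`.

Initial: VV[0]=[0, 0, 0]
Initial: VV[1]=[0, 0, 0]
Initial: VV[2]=[0, 0, 0]
Event 1: LOCAL 0: VV[0][0]++ -> VV[0]=[1, 0, 0]
Event 2: SEND 0->2: VV[0][0]++ -> VV[0]=[2, 0, 0], msg_vec=[2, 0, 0]; VV[2]=max(VV[2],msg_vec) then VV[2][2]++ -> VV[2]=[2, 0, 1]
Event 3: LOCAL 0: VV[0][0]++ -> VV[0]=[3, 0, 0]
Event 4: SEND 1->0: VV[1][1]++ -> VV[1]=[0, 1, 0], msg_vec=[0, 1, 0]; VV[0]=max(VV[0],msg_vec) then VV[0][0]++ -> VV[0]=[4, 1, 0]
Event 5: SEND 0->2: VV[0][0]++ -> VV[0]=[5, 1, 0], msg_vec=[5, 1, 0]; VV[2]=max(VV[2],msg_vec) then VV[2][2]++ -> VV[2]=[5, 1, 2]
Event 3 stamp: [3, 0, 0]
Event 5 stamp: [5, 1, 0]
[3, 0, 0] <= [5, 1, 0]? True. Equal? False. Happens-before: True

Answer: yes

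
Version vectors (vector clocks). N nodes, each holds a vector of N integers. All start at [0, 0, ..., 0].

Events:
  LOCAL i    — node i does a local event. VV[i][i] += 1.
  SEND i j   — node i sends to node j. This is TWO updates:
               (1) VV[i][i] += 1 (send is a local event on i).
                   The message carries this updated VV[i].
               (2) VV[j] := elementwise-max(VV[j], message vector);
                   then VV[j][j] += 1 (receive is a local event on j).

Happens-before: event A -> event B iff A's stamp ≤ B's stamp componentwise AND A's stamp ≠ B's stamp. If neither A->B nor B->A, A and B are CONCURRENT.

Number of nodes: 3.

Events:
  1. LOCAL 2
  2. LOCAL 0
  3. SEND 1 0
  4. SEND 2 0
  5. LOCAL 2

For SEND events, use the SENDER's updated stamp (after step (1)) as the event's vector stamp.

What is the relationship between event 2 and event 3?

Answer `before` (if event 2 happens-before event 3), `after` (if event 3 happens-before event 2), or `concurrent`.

Answer: concurrent

Derivation:
Initial: VV[0]=[0, 0, 0]
Initial: VV[1]=[0, 0, 0]
Initial: VV[2]=[0, 0, 0]
Event 1: LOCAL 2: VV[2][2]++ -> VV[2]=[0, 0, 1]
Event 2: LOCAL 0: VV[0][0]++ -> VV[0]=[1, 0, 0]
Event 3: SEND 1->0: VV[1][1]++ -> VV[1]=[0, 1, 0], msg_vec=[0, 1, 0]; VV[0]=max(VV[0],msg_vec) then VV[0][0]++ -> VV[0]=[2, 1, 0]
Event 4: SEND 2->0: VV[2][2]++ -> VV[2]=[0, 0, 2], msg_vec=[0, 0, 2]; VV[0]=max(VV[0],msg_vec) then VV[0][0]++ -> VV[0]=[3, 1, 2]
Event 5: LOCAL 2: VV[2][2]++ -> VV[2]=[0, 0, 3]
Event 2 stamp: [1, 0, 0]
Event 3 stamp: [0, 1, 0]
[1, 0, 0] <= [0, 1, 0]? False
[0, 1, 0] <= [1, 0, 0]? False
Relation: concurrent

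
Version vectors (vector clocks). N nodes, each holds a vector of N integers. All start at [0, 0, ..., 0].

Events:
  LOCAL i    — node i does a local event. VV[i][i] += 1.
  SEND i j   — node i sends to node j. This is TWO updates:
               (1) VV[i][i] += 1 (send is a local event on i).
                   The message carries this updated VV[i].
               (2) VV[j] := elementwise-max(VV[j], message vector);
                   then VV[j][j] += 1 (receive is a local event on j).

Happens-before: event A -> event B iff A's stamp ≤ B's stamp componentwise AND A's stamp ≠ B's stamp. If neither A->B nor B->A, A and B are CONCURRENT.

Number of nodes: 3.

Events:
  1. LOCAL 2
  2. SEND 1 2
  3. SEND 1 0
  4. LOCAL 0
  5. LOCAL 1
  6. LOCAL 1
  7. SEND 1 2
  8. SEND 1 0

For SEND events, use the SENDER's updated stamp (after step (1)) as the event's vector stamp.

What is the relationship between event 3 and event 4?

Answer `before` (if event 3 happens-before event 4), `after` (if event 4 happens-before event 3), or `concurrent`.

Answer: before

Derivation:
Initial: VV[0]=[0, 0, 0]
Initial: VV[1]=[0, 0, 0]
Initial: VV[2]=[0, 0, 0]
Event 1: LOCAL 2: VV[2][2]++ -> VV[2]=[0, 0, 1]
Event 2: SEND 1->2: VV[1][1]++ -> VV[1]=[0, 1, 0], msg_vec=[0, 1, 0]; VV[2]=max(VV[2],msg_vec) then VV[2][2]++ -> VV[2]=[0, 1, 2]
Event 3: SEND 1->0: VV[1][1]++ -> VV[1]=[0, 2, 0], msg_vec=[0, 2, 0]; VV[0]=max(VV[0],msg_vec) then VV[0][0]++ -> VV[0]=[1, 2, 0]
Event 4: LOCAL 0: VV[0][0]++ -> VV[0]=[2, 2, 0]
Event 5: LOCAL 1: VV[1][1]++ -> VV[1]=[0, 3, 0]
Event 6: LOCAL 1: VV[1][1]++ -> VV[1]=[0, 4, 0]
Event 7: SEND 1->2: VV[1][1]++ -> VV[1]=[0, 5, 0], msg_vec=[0, 5, 0]; VV[2]=max(VV[2],msg_vec) then VV[2][2]++ -> VV[2]=[0, 5, 3]
Event 8: SEND 1->0: VV[1][1]++ -> VV[1]=[0, 6, 0], msg_vec=[0, 6, 0]; VV[0]=max(VV[0],msg_vec) then VV[0][0]++ -> VV[0]=[3, 6, 0]
Event 3 stamp: [0, 2, 0]
Event 4 stamp: [2, 2, 0]
[0, 2, 0] <= [2, 2, 0]? True
[2, 2, 0] <= [0, 2, 0]? False
Relation: before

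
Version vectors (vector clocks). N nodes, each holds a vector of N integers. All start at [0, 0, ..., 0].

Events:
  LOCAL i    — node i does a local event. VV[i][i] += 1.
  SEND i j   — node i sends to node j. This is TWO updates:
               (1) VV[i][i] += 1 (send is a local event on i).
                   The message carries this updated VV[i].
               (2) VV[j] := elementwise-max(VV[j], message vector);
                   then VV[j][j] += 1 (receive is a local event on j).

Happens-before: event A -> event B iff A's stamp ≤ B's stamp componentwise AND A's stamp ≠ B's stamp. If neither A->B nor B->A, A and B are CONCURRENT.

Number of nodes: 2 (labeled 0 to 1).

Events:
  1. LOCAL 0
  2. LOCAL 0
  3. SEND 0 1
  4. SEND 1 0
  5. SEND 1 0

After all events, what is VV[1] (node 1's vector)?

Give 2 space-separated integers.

Initial: VV[0]=[0, 0]
Initial: VV[1]=[0, 0]
Event 1: LOCAL 0: VV[0][0]++ -> VV[0]=[1, 0]
Event 2: LOCAL 0: VV[0][0]++ -> VV[0]=[2, 0]
Event 3: SEND 0->1: VV[0][0]++ -> VV[0]=[3, 0], msg_vec=[3, 0]; VV[1]=max(VV[1],msg_vec) then VV[1][1]++ -> VV[1]=[3, 1]
Event 4: SEND 1->0: VV[1][1]++ -> VV[1]=[3, 2], msg_vec=[3, 2]; VV[0]=max(VV[0],msg_vec) then VV[0][0]++ -> VV[0]=[4, 2]
Event 5: SEND 1->0: VV[1][1]++ -> VV[1]=[3, 3], msg_vec=[3, 3]; VV[0]=max(VV[0],msg_vec) then VV[0][0]++ -> VV[0]=[5, 3]
Final vectors: VV[0]=[5, 3]; VV[1]=[3, 3]

Answer: 3 3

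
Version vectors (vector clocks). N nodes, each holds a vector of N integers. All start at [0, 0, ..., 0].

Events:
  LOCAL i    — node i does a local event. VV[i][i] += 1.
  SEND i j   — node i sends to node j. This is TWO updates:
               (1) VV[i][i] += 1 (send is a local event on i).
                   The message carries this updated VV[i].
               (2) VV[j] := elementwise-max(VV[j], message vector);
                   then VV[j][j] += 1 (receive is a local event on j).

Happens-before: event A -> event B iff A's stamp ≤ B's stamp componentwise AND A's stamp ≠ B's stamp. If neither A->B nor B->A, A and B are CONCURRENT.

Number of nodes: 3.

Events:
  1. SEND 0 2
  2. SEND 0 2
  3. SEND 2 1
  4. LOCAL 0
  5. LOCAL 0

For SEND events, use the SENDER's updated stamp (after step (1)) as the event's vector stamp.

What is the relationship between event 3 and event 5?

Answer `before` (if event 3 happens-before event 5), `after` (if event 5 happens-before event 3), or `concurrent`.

Initial: VV[0]=[0, 0, 0]
Initial: VV[1]=[0, 0, 0]
Initial: VV[2]=[0, 0, 0]
Event 1: SEND 0->2: VV[0][0]++ -> VV[0]=[1, 0, 0], msg_vec=[1, 0, 0]; VV[2]=max(VV[2],msg_vec) then VV[2][2]++ -> VV[2]=[1, 0, 1]
Event 2: SEND 0->2: VV[0][0]++ -> VV[0]=[2, 0, 0], msg_vec=[2, 0, 0]; VV[2]=max(VV[2],msg_vec) then VV[2][2]++ -> VV[2]=[2, 0, 2]
Event 3: SEND 2->1: VV[2][2]++ -> VV[2]=[2, 0, 3], msg_vec=[2, 0, 3]; VV[1]=max(VV[1],msg_vec) then VV[1][1]++ -> VV[1]=[2, 1, 3]
Event 4: LOCAL 0: VV[0][0]++ -> VV[0]=[3, 0, 0]
Event 5: LOCAL 0: VV[0][0]++ -> VV[0]=[4, 0, 0]
Event 3 stamp: [2, 0, 3]
Event 5 stamp: [4, 0, 0]
[2, 0, 3] <= [4, 0, 0]? False
[4, 0, 0] <= [2, 0, 3]? False
Relation: concurrent

Answer: concurrent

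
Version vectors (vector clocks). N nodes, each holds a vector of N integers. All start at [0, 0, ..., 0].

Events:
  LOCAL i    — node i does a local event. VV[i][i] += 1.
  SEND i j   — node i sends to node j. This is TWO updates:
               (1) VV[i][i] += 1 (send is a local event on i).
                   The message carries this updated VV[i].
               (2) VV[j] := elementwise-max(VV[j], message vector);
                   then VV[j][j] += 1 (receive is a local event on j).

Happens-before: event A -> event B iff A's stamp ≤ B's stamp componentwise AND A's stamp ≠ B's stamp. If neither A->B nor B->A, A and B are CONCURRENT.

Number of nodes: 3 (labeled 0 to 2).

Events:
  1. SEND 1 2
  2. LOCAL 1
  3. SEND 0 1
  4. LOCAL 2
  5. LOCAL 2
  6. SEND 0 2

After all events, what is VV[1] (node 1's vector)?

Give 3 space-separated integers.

Answer: 1 3 0

Derivation:
Initial: VV[0]=[0, 0, 0]
Initial: VV[1]=[0, 0, 0]
Initial: VV[2]=[0, 0, 0]
Event 1: SEND 1->2: VV[1][1]++ -> VV[1]=[0, 1, 0], msg_vec=[0, 1, 0]; VV[2]=max(VV[2],msg_vec) then VV[2][2]++ -> VV[2]=[0, 1, 1]
Event 2: LOCAL 1: VV[1][1]++ -> VV[1]=[0, 2, 0]
Event 3: SEND 0->1: VV[0][0]++ -> VV[0]=[1, 0, 0], msg_vec=[1, 0, 0]; VV[1]=max(VV[1],msg_vec) then VV[1][1]++ -> VV[1]=[1, 3, 0]
Event 4: LOCAL 2: VV[2][2]++ -> VV[2]=[0, 1, 2]
Event 5: LOCAL 2: VV[2][2]++ -> VV[2]=[0, 1, 3]
Event 6: SEND 0->2: VV[0][0]++ -> VV[0]=[2, 0, 0], msg_vec=[2, 0, 0]; VV[2]=max(VV[2],msg_vec) then VV[2][2]++ -> VV[2]=[2, 1, 4]
Final vectors: VV[0]=[2, 0, 0]; VV[1]=[1, 3, 0]; VV[2]=[2, 1, 4]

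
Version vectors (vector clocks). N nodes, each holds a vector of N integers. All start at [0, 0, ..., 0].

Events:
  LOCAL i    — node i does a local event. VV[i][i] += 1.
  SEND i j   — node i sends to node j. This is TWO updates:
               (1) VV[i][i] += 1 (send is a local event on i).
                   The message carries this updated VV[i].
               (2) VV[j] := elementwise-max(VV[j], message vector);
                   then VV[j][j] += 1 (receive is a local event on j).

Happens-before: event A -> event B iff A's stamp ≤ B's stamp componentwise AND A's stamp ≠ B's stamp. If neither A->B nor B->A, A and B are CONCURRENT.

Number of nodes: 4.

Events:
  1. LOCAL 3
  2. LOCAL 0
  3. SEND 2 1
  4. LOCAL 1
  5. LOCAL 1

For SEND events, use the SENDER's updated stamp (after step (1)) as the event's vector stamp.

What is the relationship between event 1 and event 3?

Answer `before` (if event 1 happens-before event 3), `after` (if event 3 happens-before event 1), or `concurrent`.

Initial: VV[0]=[0, 0, 0, 0]
Initial: VV[1]=[0, 0, 0, 0]
Initial: VV[2]=[0, 0, 0, 0]
Initial: VV[3]=[0, 0, 0, 0]
Event 1: LOCAL 3: VV[3][3]++ -> VV[3]=[0, 0, 0, 1]
Event 2: LOCAL 0: VV[0][0]++ -> VV[0]=[1, 0, 0, 0]
Event 3: SEND 2->1: VV[2][2]++ -> VV[2]=[0, 0, 1, 0], msg_vec=[0, 0, 1, 0]; VV[1]=max(VV[1],msg_vec) then VV[1][1]++ -> VV[1]=[0, 1, 1, 0]
Event 4: LOCAL 1: VV[1][1]++ -> VV[1]=[0, 2, 1, 0]
Event 5: LOCAL 1: VV[1][1]++ -> VV[1]=[0, 3, 1, 0]
Event 1 stamp: [0, 0, 0, 1]
Event 3 stamp: [0, 0, 1, 0]
[0, 0, 0, 1] <= [0, 0, 1, 0]? False
[0, 0, 1, 0] <= [0, 0, 0, 1]? False
Relation: concurrent

Answer: concurrent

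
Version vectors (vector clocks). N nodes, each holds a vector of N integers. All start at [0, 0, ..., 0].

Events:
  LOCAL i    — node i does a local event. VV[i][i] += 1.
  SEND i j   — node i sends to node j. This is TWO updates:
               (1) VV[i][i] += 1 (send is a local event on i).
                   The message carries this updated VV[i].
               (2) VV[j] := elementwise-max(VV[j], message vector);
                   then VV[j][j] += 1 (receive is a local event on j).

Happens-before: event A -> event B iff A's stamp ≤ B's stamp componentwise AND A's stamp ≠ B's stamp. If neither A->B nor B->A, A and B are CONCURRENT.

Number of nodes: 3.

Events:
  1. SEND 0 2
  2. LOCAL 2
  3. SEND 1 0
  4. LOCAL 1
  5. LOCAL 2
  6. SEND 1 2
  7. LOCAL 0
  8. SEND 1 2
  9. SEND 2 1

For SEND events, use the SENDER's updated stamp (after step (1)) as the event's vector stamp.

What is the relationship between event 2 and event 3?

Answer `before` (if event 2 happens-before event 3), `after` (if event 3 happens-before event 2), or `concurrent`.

Initial: VV[0]=[0, 0, 0]
Initial: VV[1]=[0, 0, 0]
Initial: VV[2]=[0, 0, 0]
Event 1: SEND 0->2: VV[0][0]++ -> VV[0]=[1, 0, 0], msg_vec=[1, 0, 0]; VV[2]=max(VV[2],msg_vec) then VV[2][2]++ -> VV[2]=[1, 0, 1]
Event 2: LOCAL 2: VV[2][2]++ -> VV[2]=[1, 0, 2]
Event 3: SEND 1->0: VV[1][1]++ -> VV[1]=[0, 1, 0], msg_vec=[0, 1, 0]; VV[0]=max(VV[0],msg_vec) then VV[0][0]++ -> VV[0]=[2, 1, 0]
Event 4: LOCAL 1: VV[1][1]++ -> VV[1]=[0, 2, 0]
Event 5: LOCAL 2: VV[2][2]++ -> VV[2]=[1, 0, 3]
Event 6: SEND 1->2: VV[1][1]++ -> VV[1]=[0, 3, 0], msg_vec=[0, 3, 0]; VV[2]=max(VV[2],msg_vec) then VV[2][2]++ -> VV[2]=[1, 3, 4]
Event 7: LOCAL 0: VV[0][0]++ -> VV[0]=[3, 1, 0]
Event 8: SEND 1->2: VV[1][1]++ -> VV[1]=[0, 4, 0], msg_vec=[0, 4, 0]; VV[2]=max(VV[2],msg_vec) then VV[2][2]++ -> VV[2]=[1, 4, 5]
Event 9: SEND 2->1: VV[2][2]++ -> VV[2]=[1, 4, 6], msg_vec=[1, 4, 6]; VV[1]=max(VV[1],msg_vec) then VV[1][1]++ -> VV[1]=[1, 5, 6]
Event 2 stamp: [1, 0, 2]
Event 3 stamp: [0, 1, 0]
[1, 0, 2] <= [0, 1, 0]? False
[0, 1, 0] <= [1, 0, 2]? False
Relation: concurrent

Answer: concurrent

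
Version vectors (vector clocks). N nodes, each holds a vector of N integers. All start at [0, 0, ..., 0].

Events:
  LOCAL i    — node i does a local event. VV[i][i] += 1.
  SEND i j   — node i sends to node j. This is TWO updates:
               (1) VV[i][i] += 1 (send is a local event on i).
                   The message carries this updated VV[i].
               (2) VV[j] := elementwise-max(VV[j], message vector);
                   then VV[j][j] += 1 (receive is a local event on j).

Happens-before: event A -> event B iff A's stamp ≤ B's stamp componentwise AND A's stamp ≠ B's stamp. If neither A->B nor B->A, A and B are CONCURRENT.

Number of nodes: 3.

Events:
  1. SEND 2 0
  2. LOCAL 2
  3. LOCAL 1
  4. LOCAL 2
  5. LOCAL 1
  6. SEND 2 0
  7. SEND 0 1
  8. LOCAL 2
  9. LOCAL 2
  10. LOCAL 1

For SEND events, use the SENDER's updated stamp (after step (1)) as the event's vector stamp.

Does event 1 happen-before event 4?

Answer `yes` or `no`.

Answer: yes

Derivation:
Initial: VV[0]=[0, 0, 0]
Initial: VV[1]=[0, 0, 0]
Initial: VV[2]=[0, 0, 0]
Event 1: SEND 2->0: VV[2][2]++ -> VV[2]=[0, 0, 1], msg_vec=[0, 0, 1]; VV[0]=max(VV[0],msg_vec) then VV[0][0]++ -> VV[0]=[1, 0, 1]
Event 2: LOCAL 2: VV[2][2]++ -> VV[2]=[0, 0, 2]
Event 3: LOCAL 1: VV[1][1]++ -> VV[1]=[0, 1, 0]
Event 4: LOCAL 2: VV[2][2]++ -> VV[2]=[0, 0, 3]
Event 5: LOCAL 1: VV[1][1]++ -> VV[1]=[0, 2, 0]
Event 6: SEND 2->0: VV[2][2]++ -> VV[2]=[0, 0, 4], msg_vec=[0, 0, 4]; VV[0]=max(VV[0],msg_vec) then VV[0][0]++ -> VV[0]=[2, 0, 4]
Event 7: SEND 0->1: VV[0][0]++ -> VV[0]=[3, 0, 4], msg_vec=[3, 0, 4]; VV[1]=max(VV[1],msg_vec) then VV[1][1]++ -> VV[1]=[3, 3, 4]
Event 8: LOCAL 2: VV[2][2]++ -> VV[2]=[0, 0, 5]
Event 9: LOCAL 2: VV[2][2]++ -> VV[2]=[0, 0, 6]
Event 10: LOCAL 1: VV[1][1]++ -> VV[1]=[3, 4, 4]
Event 1 stamp: [0, 0, 1]
Event 4 stamp: [0, 0, 3]
[0, 0, 1] <= [0, 0, 3]? True. Equal? False. Happens-before: True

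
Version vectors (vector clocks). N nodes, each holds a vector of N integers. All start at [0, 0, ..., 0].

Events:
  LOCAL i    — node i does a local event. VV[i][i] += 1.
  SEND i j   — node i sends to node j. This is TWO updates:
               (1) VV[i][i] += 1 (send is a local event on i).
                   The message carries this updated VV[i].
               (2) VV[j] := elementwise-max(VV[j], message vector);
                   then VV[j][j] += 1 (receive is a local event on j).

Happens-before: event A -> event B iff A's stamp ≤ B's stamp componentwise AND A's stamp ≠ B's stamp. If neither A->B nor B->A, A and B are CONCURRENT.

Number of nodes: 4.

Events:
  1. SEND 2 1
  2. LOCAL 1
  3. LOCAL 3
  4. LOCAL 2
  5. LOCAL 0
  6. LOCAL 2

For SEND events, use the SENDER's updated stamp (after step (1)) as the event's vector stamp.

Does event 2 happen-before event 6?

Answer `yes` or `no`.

Answer: no

Derivation:
Initial: VV[0]=[0, 0, 0, 0]
Initial: VV[1]=[0, 0, 0, 0]
Initial: VV[2]=[0, 0, 0, 0]
Initial: VV[3]=[0, 0, 0, 0]
Event 1: SEND 2->1: VV[2][2]++ -> VV[2]=[0, 0, 1, 0], msg_vec=[0, 0, 1, 0]; VV[1]=max(VV[1],msg_vec) then VV[1][1]++ -> VV[1]=[0, 1, 1, 0]
Event 2: LOCAL 1: VV[1][1]++ -> VV[1]=[0, 2, 1, 0]
Event 3: LOCAL 3: VV[3][3]++ -> VV[3]=[0, 0, 0, 1]
Event 4: LOCAL 2: VV[2][2]++ -> VV[2]=[0, 0, 2, 0]
Event 5: LOCAL 0: VV[0][0]++ -> VV[0]=[1, 0, 0, 0]
Event 6: LOCAL 2: VV[2][2]++ -> VV[2]=[0, 0, 3, 0]
Event 2 stamp: [0, 2, 1, 0]
Event 6 stamp: [0, 0, 3, 0]
[0, 2, 1, 0] <= [0, 0, 3, 0]? False. Equal? False. Happens-before: False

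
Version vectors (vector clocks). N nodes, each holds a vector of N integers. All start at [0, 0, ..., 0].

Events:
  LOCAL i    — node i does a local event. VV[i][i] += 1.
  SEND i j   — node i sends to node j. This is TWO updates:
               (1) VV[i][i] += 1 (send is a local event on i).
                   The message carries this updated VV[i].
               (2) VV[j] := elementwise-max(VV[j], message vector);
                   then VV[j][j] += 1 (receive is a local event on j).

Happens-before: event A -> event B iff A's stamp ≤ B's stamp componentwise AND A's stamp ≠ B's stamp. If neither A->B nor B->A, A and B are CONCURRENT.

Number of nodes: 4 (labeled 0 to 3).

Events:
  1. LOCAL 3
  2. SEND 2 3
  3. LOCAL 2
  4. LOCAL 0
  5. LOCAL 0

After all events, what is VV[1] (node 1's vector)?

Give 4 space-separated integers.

Answer: 0 0 0 0

Derivation:
Initial: VV[0]=[0, 0, 0, 0]
Initial: VV[1]=[0, 0, 0, 0]
Initial: VV[2]=[0, 0, 0, 0]
Initial: VV[3]=[0, 0, 0, 0]
Event 1: LOCAL 3: VV[3][3]++ -> VV[3]=[0, 0, 0, 1]
Event 2: SEND 2->3: VV[2][2]++ -> VV[2]=[0, 0, 1, 0], msg_vec=[0, 0, 1, 0]; VV[3]=max(VV[3],msg_vec) then VV[3][3]++ -> VV[3]=[0, 0, 1, 2]
Event 3: LOCAL 2: VV[2][2]++ -> VV[2]=[0, 0, 2, 0]
Event 4: LOCAL 0: VV[0][0]++ -> VV[0]=[1, 0, 0, 0]
Event 5: LOCAL 0: VV[0][0]++ -> VV[0]=[2, 0, 0, 0]
Final vectors: VV[0]=[2, 0, 0, 0]; VV[1]=[0, 0, 0, 0]; VV[2]=[0, 0, 2, 0]; VV[3]=[0, 0, 1, 2]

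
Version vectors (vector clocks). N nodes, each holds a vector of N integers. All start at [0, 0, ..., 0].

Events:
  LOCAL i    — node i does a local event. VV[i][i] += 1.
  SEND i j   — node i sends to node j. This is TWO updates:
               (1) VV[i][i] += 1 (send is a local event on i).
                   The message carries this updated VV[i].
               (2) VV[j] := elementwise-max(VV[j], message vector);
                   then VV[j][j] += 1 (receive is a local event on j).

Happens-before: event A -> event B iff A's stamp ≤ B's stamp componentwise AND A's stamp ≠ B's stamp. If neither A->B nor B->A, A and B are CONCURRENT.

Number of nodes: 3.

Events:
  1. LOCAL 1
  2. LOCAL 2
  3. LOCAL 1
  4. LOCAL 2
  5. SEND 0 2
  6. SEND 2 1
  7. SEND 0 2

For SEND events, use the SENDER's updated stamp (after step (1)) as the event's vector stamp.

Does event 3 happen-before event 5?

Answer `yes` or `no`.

Initial: VV[0]=[0, 0, 0]
Initial: VV[1]=[0, 0, 0]
Initial: VV[2]=[0, 0, 0]
Event 1: LOCAL 1: VV[1][1]++ -> VV[1]=[0, 1, 0]
Event 2: LOCAL 2: VV[2][2]++ -> VV[2]=[0, 0, 1]
Event 3: LOCAL 1: VV[1][1]++ -> VV[1]=[0, 2, 0]
Event 4: LOCAL 2: VV[2][2]++ -> VV[2]=[0, 0, 2]
Event 5: SEND 0->2: VV[0][0]++ -> VV[0]=[1, 0, 0], msg_vec=[1, 0, 0]; VV[2]=max(VV[2],msg_vec) then VV[2][2]++ -> VV[2]=[1, 0, 3]
Event 6: SEND 2->1: VV[2][2]++ -> VV[2]=[1, 0, 4], msg_vec=[1, 0, 4]; VV[1]=max(VV[1],msg_vec) then VV[1][1]++ -> VV[1]=[1, 3, 4]
Event 7: SEND 0->2: VV[0][0]++ -> VV[0]=[2, 0, 0], msg_vec=[2, 0, 0]; VV[2]=max(VV[2],msg_vec) then VV[2][2]++ -> VV[2]=[2, 0, 5]
Event 3 stamp: [0, 2, 0]
Event 5 stamp: [1, 0, 0]
[0, 2, 0] <= [1, 0, 0]? False. Equal? False. Happens-before: False

Answer: no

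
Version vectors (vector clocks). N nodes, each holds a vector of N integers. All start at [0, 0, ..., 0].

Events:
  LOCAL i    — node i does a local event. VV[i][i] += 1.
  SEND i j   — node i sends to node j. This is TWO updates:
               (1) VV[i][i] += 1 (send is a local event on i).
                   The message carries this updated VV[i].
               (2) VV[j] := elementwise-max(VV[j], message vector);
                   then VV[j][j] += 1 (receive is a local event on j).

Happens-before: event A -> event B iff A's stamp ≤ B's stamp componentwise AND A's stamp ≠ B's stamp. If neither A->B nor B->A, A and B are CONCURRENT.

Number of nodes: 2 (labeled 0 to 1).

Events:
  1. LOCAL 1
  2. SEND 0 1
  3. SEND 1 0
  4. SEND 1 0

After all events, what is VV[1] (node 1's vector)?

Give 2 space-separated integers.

Answer: 1 4

Derivation:
Initial: VV[0]=[0, 0]
Initial: VV[1]=[0, 0]
Event 1: LOCAL 1: VV[1][1]++ -> VV[1]=[0, 1]
Event 2: SEND 0->1: VV[0][0]++ -> VV[0]=[1, 0], msg_vec=[1, 0]; VV[1]=max(VV[1],msg_vec) then VV[1][1]++ -> VV[1]=[1, 2]
Event 3: SEND 1->0: VV[1][1]++ -> VV[1]=[1, 3], msg_vec=[1, 3]; VV[0]=max(VV[0],msg_vec) then VV[0][0]++ -> VV[0]=[2, 3]
Event 4: SEND 1->0: VV[1][1]++ -> VV[1]=[1, 4], msg_vec=[1, 4]; VV[0]=max(VV[0],msg_vec) then VV[0][0]++ -> VV[0]=[3, 4]
Final vectors: VV[0]=[3, 4]; VV[1]=[1, 4]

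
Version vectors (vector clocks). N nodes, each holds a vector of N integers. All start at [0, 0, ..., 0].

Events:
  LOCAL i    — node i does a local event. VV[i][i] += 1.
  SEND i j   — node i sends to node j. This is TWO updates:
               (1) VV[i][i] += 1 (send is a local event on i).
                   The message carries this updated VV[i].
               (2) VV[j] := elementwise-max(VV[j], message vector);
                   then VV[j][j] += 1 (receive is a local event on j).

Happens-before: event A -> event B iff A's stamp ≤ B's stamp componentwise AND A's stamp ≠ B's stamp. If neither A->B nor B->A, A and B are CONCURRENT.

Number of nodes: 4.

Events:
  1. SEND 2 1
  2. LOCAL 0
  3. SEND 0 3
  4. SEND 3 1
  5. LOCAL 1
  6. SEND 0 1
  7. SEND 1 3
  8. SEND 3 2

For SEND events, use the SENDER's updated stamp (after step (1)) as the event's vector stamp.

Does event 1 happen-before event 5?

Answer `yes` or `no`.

Initial: VV[0]=[0, 0, 0, 0]
Initial: VV[1]=[0, 0, 0, 0]
Initial: VV[2]=[0, 0, 0, 0]
Initial: VV[3]=[0, 0, 0, 0]
Event 1: SEND 2->1: VV[2][2]++ -> VV[2]=[0, 0, 1, 0], msg_vec=[0, 0, 1, 0]; VV[1]=max(VV[1],msg_vec) then VV[1][1]++ -> VV[1]=[0, 1, 1, 0]
Event 2: LOCAL 0: VV[0][0]++ -> VV[0]=[1, 0, 0, 0]
Event 3: SEND 0->3: VV[0][0]++ -> VV[0]=[2, 0, 0, 0], msg_vec=[2, 0, 0, 0]; VV[3]=max(VV[3],msg_vec) then VV[3][3]++ -> VV[3]=[2, 0, 0, 1]
Event 4: SEND 3->1: VV[3][3]++ -> VV[3]=[2, 0, 0, 2], msg_vec=[2, 0, 0, 2]; VV[1]=max(VV[1],msg_vec) then VV[1][1]++ -> VV[1]=[2, 2, 1, 2]
Event 5: LOCAL 1: VV[1][1]++ -> VV[1]=[2, 3, 1, 2]
Event 6: SEND 0->1: VV[0][0]++ -> VV[0]=[3, 0, 0, 0], msg_vec=[3, 0, 0, 0]; VV[1]=max(VV[1],msg_vec) then VV[1][1]++ -> VV[1]=[3, 4, 1, 2]
Event 7: SEND 1->3: VV[1][1]++ -> VV[1]=[3, 5, 1, 2], msg_vec=[3, 5, 1, 2]; VV[3]=max(VV[3],msg_vec) then VV[3][3]++ -> VV[3]=[3, 5, 1, 3]
Event 8: SEND 3->2: VV[3][3]++ -> VV[3]=[3, 5, 1, 4], msg_vec=[3, 5, 1, 4]; VV[2]=max(VV[2],msg_vec) then VV[2][2]++ -> VV[2]=[3, 5, 2, 4]
Event 1 stamp: [0, 0, 1, 0]
Event 5 stamp: [2, 3, 1, 2]
[0, 0, 1, 0] <= [2, 3, 1, 2]? True. Equal? False. Happens-before: True

Answer: yes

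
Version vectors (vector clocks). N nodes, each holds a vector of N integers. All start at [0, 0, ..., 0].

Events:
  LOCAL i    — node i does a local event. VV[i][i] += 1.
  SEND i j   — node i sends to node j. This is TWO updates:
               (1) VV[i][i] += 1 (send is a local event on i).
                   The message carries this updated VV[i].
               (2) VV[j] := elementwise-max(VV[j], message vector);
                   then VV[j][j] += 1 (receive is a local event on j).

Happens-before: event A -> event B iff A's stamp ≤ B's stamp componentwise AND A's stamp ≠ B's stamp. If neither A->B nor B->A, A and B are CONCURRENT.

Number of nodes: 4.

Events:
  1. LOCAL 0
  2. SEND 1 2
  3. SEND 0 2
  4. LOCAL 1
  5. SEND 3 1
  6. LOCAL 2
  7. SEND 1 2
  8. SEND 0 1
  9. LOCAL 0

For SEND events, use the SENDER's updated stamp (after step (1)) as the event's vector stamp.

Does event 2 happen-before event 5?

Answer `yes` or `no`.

Answer: no

Derivation:
Initial: VV[0]=[0, 0, 0, 0]
Initial: VV[1]=[0, 0, 0, 0]
Initial: VV[2]=[0, 0, 0, 0]
Initial: VV[3]=[0, 0, 0, 0]
Event 1: LOCAL 0: VV[0][0]++ -> VV[0]=[1, 0, 0, 0]
Event 2: SEND 1->2: VV[1][1]++ -> VV[1]=[0, 1, 0, 0], msg_vec=[0, 1, 0, 0]; VV[2]=max(VV[2],msg_vec) then VV[2][2]++ -> VV[2]=[0, 1, 1, 0]
Event 3: SEND 0->2: VV[0][0]++ -> VV[0]=[2, 0, 0, 0], msg_vec=[2, 0, 0, 0]; VV[2]=max(VV[2],msg_vec) then VV[2][2]++ -> VV[2]=[2, 1, 2, 0]
Event 4: LOCAL 1: VV[1][1]++ -> VV[1]=[0, 2, 0, 0]
Event 5: SEND 3->1: VV[3][3]++ -> VV[3]=[0, 0, 0, 1], msg_vec=[0, 0, 0, 1]; VV[1]=max(VV[1],msg_vec) then VV[1][1]++ -> VV[1]=[0, 3, 0, 1]
Event 6: LOCAL 2: VV[2][2]++ -> VV[2]=[2, 1, 3, 0]
Event 7: SEND 1->2: VV[1][1]++ -> VV[1]=[0, 4, 0, 1], msg_vec=[0, 4, 0, 1]; VV[2]=max(VV[2],msg_vec) then VV[2][2]++ -> VV[2]=[2, 4, 4, 1]
Event 8: SEND 0->1: VV[0][0]++ -> VV[0]=[3, 0, 0, 0], msg_vec=[3, 0, 0, 0]; VV[1]=max(VV[1],msg_vec) then VV[1][1]++ -> VV[1]=[3, 5, 0, 1]
Event 9: LOCAL 0: VV[0][0]++ -> VV[0]=[4, 0, 0, 0]
Event 2 stamp: [0, 1, 0, 0]
Event 5 stamp: [0, 0, 0, 1]
[0, 1, 0, 0] <= [0, 0, 0, 1]? False. Equal? False. Happens-before: False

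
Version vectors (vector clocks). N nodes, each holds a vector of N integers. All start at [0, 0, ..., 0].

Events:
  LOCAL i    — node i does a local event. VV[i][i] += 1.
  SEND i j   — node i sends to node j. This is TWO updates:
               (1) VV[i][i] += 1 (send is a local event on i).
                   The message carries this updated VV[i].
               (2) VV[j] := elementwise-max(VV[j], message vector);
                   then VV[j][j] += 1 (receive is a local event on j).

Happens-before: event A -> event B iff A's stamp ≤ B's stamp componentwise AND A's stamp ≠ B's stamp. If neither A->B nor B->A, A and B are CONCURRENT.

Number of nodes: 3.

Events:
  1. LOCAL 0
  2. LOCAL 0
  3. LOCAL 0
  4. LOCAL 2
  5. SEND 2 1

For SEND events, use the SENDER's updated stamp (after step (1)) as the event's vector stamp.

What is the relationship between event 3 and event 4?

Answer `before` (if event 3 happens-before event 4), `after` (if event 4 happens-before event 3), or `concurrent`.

Initial: VV[0]=[0, 0, 0]
Initial: VV[1]=[0, 0, 0]
Initial: VV[2]=[0, 0, 0]
Event 1: LOCAL 0: VV[0][0]++ -> VV[0]=[1, 0, 0]
Event 2: LOCAL 0: VV[0][0]++ -> VV[0]=[2, 0, 0]
Event 3: LOCAL 0: VV[0][0]++ -> VV[0]=[3, 0, 0]
Event 4: LOCAL 2: VV[2][2]++ -> VV[2]=[0, 0, 1]
Event 5: SEND 2->1: VV[2][2]++ -> VV[2]=[0, 0, 2], msg_vec=[0, 0, 2]; VV[1]=max(VV[1],msg_vec) then VV[1][1]++ -> VV[1]=[0, 1, 2]
Event 3 stamp: [3, 0, 0]
Event 4 stamp: [0, 0, 1]
[3, 0, 0] <= [0, 0, 1]? False
[0, 0, 1] <= [3, 0, 0]? False
Relation: concurrent

Answer: concurrent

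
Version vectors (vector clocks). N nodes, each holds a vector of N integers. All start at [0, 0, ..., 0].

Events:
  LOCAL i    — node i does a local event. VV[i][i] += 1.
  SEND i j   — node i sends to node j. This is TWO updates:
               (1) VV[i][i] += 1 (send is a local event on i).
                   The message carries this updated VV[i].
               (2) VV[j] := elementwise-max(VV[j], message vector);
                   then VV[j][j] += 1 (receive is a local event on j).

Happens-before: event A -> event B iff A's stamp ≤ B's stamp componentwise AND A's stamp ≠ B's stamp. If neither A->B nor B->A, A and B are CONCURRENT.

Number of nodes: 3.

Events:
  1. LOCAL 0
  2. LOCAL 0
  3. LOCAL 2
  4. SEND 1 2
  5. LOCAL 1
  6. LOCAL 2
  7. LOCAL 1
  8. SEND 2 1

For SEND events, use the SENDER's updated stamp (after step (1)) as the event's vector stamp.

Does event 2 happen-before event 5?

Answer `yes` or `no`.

Initial: VV[0]=[0, 0, 0]
Initial: VV[1]=[0, 0, 0]
Initial: VV[2]=[0, 0, 0]
Event 1: LOCAL 0: VV[0][0]++ -> VV[0]=[1, 0, 0]
Event 2: LOCAL 0: VV[0][0]++ -> VV[0]=[2, 0, 0]
Event 3: LOCAL 2: VV[2][2]++ -> VV[2]=[0, 0, 1]
Event 4: SEND 1->2: VV[1][1]++ -> VV[1]=[0, 1, 0], msg_vec=[0, 1, 0]; VV[2]=max(VV[2],msg_vec) then VV[2][2]++ -> VV[2]=[0, 1, 2]
Event 5: LOCAL 1: VV[1][1]++ -> VV[1]=[0, 2, 0]
Event 6: LOCAL 2: VV[2][2]++ -> VV[2]=[0, 1, 3]
Event 7: LOCAL 1: VV[1][1]++ -> VV[1]=[0, 3, 0]
Event 8: SEND 2->1: VV[2][2]++ -> VV[2]=[0, 1, 4], msg_vec=[0, 1, 4]; VV[1]=max(VV[1],msg_vec) then VV[1][1]++ -> VV[1]=[0, 4, 4]
Event 2 stamp: [2, 0, 0]
Event 5 stamp: [0, 2, 0]
[2, 0, 0] <= [0, 2, 0]? False. Equal? False. Happens-before: False

Answer: no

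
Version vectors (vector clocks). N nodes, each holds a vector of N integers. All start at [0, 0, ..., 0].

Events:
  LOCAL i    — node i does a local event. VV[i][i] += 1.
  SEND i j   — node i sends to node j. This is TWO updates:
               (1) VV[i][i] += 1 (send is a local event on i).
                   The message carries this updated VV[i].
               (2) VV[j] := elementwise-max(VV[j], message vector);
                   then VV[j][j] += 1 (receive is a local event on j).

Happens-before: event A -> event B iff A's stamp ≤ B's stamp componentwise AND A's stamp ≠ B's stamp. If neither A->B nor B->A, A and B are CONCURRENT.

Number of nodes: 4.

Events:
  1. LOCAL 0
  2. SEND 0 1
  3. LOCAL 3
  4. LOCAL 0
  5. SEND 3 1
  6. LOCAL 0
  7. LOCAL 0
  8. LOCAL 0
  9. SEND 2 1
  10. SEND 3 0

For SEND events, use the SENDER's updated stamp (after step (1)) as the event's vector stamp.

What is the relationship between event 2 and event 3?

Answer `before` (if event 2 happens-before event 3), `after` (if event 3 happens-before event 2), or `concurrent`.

Answer: concurrent

Derivation:
Initial: VV[0]=[0, 0, 0, 0]
Initial: VV[1]=[0, 0, 0, 0]
Initial: VV[2]=[0, 0, 0, 0]
Initial: VV[3]=[0, 0, 0, 0]
Event 1: LOCAL 0: VV[0][0]++ -> VV[0]=[1, 0, 0, 0]
Event 2: SEND 0->1: VV[0][0]++ -> VV[0]=[2, 0, 0, 0], msg_vec=[2, 0, 0, 0]; VV[1]=max(VV[1],msg_vec) then VV[1][1]++ -> VV[1]=[2, 1, 0, 0]
Event 3: LOCAL 3: VV[3][3]++ -> VV[3]=[0, 0, 0, 1]
Event 4: LOCAL 0: VV[0][0]++ -> VV[0]=[3, 0, 0, 0]
Event 5: SEND 3->1: VV[3][3]++ -> VV[3]=[0, 0, 0, 2], msg_vec=[0, 0, 0, 2]; VV[1]=max(VV[1],msg_vec) then VV[1][1]++ -> VV[1]=[2, 2, 0, 2]
Event 6: LOCAL 0: VV[0][0]++ -> VV[0]=[4, 0, 0, 0]
Event 7: LOCAL 0: VV[0][0]++ -> VV[0]=[5, 0, 0, 0]
Event 8: LOCAL 0: VV[0][0]++ -> VV[0]=[6, 0, 0, 0]
Event 9: SEND 2->1: VV[2][2]++ -> VV[2]=[0, 0, 1, 0], msg_vec=[0, 0, 1, 0]; VV[1]=max(VV[1],msg_vec) then VV[1][1]++ -> VV[1]=[2, 3, 1, 2]
Event 10: SEND 3->0: VV[3][3]++ -> VV[3]=[0, 0, 0, 3], msg_vec=[0, 0, 0, 3]; VV[0]=max(VV[0],msg_vec) then VV[0][0]++ -> VV[0]=[7, 0, 0, 3]
Event 2 stamp: [2, 0, 0, 0]
Event 3 stamp: [0, 0, 0, 1]
[2, 0, 0, 0] <= [0, 0, 0, 1]? False
[0, 0, 0, 1] <= [2, 0, 0, 0]? False
Relation: concurrent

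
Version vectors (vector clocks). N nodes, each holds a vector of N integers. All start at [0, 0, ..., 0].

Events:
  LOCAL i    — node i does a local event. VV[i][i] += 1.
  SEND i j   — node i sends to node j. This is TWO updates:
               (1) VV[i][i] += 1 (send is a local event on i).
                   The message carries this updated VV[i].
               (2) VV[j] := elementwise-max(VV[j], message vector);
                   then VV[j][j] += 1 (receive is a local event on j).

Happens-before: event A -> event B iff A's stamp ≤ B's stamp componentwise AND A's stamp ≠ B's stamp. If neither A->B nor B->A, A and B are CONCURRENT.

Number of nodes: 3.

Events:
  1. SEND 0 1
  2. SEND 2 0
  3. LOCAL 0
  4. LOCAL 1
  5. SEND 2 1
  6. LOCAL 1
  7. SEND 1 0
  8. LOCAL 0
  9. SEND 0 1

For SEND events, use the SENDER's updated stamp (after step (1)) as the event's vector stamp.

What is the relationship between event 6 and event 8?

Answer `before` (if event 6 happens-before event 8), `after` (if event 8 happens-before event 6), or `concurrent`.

Answer: before

Derivation:
Initial: VV[0]=[0, 0, 0]
Initial: VV[1]=[0, 0, 0]
Initial: VV[2]=[0, 0, 0]
Event 1: SEND 0->1: VV[0][0]++ -> VV[0]=[1, 0, 0], msg_vec=[1, 0, 0]; VV[1]=max(VV[1],msg_vec) then VV[1][1]++ -> VV[1]=[1, 1, 0]
Event 2: SEND 2->0: VV[2][2]++ -> VV[2]=[0, 0, 1], msg_vec=[0, 0, 1]; VV[0]=max(VV[0],msg_vec) then VV[0][0]++ -> VV[0]=[2, 0, 1]
Event 3: LOCAL 0: VV[0][0]++ -> VV[0]=[3, 0, 1]
Event 4: LOCAL 1: VV[1][1]++ -> VV[1]=[1, 2, 0]
Event 5: SEND 2->1: VV[2][2]++ -> VV[2]=[0, 0, 2], msg_vec=[0, 0, 2]; VV[1]=max(VV[1],msg_vec) then VV[1][1]++ -> VV[1]=[1, 3, 2]
Event 6: LOCAL 1: VV[1][1]++ -> VV[1]=[1, 4, 2]
Event 7: SEND 1->0: VV[1][1]++ -> VV[1]=[1, 5, 2], msg_vec=[1, 5, 2]; VV[0]=max(VV[0],msg_vec) then VV[0][0]++ -> VV[0]=[4, 5, 2]
Event 8: LOCAL 0: VV[0][0]++ -> VV[0]=[5, 5, 2]
Event 9: SEND 0->1: VV[0][0]++ -> VV[0]=[6, 5, 2], msg_vec=[6, 5, 2]; VV[1]=max(VV[1],msg_vec) then VV[1][1]++ -> VV[1]=[6, 6, 2]
Event 6 stamp: [1, 4, 2]
Event 8 stamp: [5, 5, 2]
[1, 4, 2] <= [5, 5, 2]? True
[5, 5, 2] <= [1, 4, 2]? False
Relation: before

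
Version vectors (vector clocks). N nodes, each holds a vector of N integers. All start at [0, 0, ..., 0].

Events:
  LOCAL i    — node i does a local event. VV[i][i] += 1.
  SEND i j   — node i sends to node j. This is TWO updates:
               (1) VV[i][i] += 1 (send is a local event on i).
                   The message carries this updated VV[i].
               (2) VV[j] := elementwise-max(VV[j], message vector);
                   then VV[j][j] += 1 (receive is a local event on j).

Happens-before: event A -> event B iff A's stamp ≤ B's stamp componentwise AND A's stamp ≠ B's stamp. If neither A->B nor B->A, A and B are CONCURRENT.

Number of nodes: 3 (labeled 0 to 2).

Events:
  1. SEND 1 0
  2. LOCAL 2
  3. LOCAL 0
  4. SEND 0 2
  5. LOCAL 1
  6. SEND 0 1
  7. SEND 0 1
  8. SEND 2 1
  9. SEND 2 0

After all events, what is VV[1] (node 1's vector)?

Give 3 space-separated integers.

Answer: 5 5 3

Derivation:
Initial: VV[0]=[0, 0, 0]
Initial: VV[1]=[0, 0, 0]
Initial: VV[2]=[0, 0, 0]
Event 1: SEND 1->0: VV[1][1]++ -> VV[1]=[0, 1, 0], msg_vec=[0, 1, 0]; VV[0]=max(VV[0],msg_vec) then VV[0][0]++ -> VV[0]=[1, 1, 0]
Event 2: LOCAL 2: VV[2][2]++ -> VV[2]=[0, 0, 1]
Event 3: LOCAL 0: VV[0][0]++ -> VV[0]=[2, 1, 0]
Event 4: SEND 0->2: VV[0][0]++ -> VV[0]=[3, 1, 0], msg_vec=[3, 1, 0]; VV[2]=max(VV[2],msg_vec) then VV[2][2]++ -> VV[2]=[3, 1, 2]
Event 5: LOCAL 1: VV[1][1]++ -> VV[1]=[0, 2, 0]
Event 6: SEND 0->1: VV[0][0]++ -> VV[0]=[4, 1, 0], msg_vec=[4, 1, 0]; VV[1]=max(VV[1],msg_vec) then VV[1][1]++ -> VV[1]=[4, 3, 0]
Event 7: SEND 0->1: VV[0][0]++ -> VV[0]=[5, 1, 0], msg_vec=[5, 1, 0]; VV[1]=max(VV[1],msg_vec) then VV[1][1]++ -> VV[1]=[5, 4, 0]
Event 8: SEND 2->1: VV[2][2]++ -> VV[2]=[3, 1, 3], msg_vec=[3, 1, 3]; VV[1]=max(VV[1],msg_vec) then VV[1][1]++ -> VV[1]=[5, 5, 3]
Event 9: SEND 2->0: VV[2][2]++ -> VV[2]=[3, 1, 4], msg_vec=[3, 1, 4]; VV[0]=max(VV[0],msg_vec) then VV[0][0]++ -> VV[0]=[6, 1, 4]
Final vectors: VV[0]=[6, 1, 4]; VV[1]=[5, 5, 3]; VV[2]=[3, 1, 4]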